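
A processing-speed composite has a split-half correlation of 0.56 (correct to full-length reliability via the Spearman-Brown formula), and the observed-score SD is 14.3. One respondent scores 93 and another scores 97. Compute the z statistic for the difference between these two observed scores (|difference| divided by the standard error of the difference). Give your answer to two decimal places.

0.37

Full-length reliability (Spearman-Brown) = 2(0.56)/(1+0.56) ≈ 0.7179
The standard error of measurement is 14.3000*√(1 − 0.7179) ≈ 14.3000*0.5311 ≈ 7.5945.
SE_diff = SEM * √2 ≈ 7.5945 * 1.4142 ≈ 10.7403
z = 4 / 10.7403 ≈ 0.3724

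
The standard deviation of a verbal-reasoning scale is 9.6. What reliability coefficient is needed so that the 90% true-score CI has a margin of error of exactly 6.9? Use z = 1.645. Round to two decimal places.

Required SEM = 6.9 / 1.645 ≈ 4.195
Required reliability = 1 − (SEM/SD)² = 1 − 0.191 ≈ 0.809

0.81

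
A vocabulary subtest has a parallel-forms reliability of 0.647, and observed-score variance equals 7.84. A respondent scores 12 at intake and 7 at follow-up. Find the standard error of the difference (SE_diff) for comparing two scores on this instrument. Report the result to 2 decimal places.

σ = 7.84^(1/2) = 2.800
SEM = 2.800 * √(1 − 0.647) = 2.800 * √0.353 ≈ 2.800 * 0.594 ≈ 1.664
SE_diff = SEM * √2 ≈ 1.664 * 1.414 ≈ 2.353

2.35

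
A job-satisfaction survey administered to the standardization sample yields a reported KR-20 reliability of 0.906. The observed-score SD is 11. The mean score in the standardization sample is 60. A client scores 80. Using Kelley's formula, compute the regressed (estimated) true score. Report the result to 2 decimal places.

T̂ = r·X + (1 − r)·M = 0.9060*80 + 0.0940*60 = 72.4800 + 5.6400 ≃ 78.1200

78.12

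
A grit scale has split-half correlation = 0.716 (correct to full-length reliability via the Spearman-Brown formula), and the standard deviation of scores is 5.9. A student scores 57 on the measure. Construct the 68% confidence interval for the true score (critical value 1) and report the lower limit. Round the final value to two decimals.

Full-length reliability (Spearman-Brown) = 2(0.716)/(1+0.716) ≈ 0.834
SEM = 5.900*√(1 − 0.834) ≈ 2.400
Margin = 1 * 2.400 ≈ 2.400
Lower limit = 57 − 2.400 ≈ 54.600

54.60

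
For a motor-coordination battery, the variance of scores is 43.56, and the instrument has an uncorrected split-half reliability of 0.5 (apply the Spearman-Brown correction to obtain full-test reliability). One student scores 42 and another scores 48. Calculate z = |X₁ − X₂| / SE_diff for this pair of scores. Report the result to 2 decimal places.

1.11

SD = √43.56 = 6.60000
r_full = 2·0.5 / (1 + 0.5) ≈ 0.66667
SEM = 6.60000 · √(1 − 0.66667) = 6.60000 · √0.33333 ≈ 6.60000 · 0.57735 ≈ 3.81051
Standard error of the difference = 3.81051·√2 ≈ 5.38888
z = |42 − 48| / 5.38888 = 6 / 5.38888 ≈ 1.11340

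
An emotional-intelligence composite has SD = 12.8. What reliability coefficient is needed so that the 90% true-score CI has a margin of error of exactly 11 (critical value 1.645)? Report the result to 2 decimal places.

0.73

SEM needed = half-width / z = 11/1.645 ≈ 6.687
r = 1 − (SEM / SD)² = 1 − (6.687 / 12.8)² ≈ 1 − 0.273 ≈ 0.727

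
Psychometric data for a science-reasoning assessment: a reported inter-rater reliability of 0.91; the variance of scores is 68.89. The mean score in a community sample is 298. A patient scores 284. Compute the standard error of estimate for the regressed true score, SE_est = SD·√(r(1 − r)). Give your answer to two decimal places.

σ = 68.89^(1/2) = 8.3000
SE_est = SD × √(r(1 − r)) = 8.3000 × √0.0819 ≈ 8.3000 × 0.2862 ≈ 2.3753

2.38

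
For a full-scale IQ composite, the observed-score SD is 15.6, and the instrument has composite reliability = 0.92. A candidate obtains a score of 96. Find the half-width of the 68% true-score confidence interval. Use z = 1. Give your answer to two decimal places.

SEM = 15.60000×√(1 − 0.92000) ≈ 4.41235
Half-width = 1×4.41235 ≈ 4.41235

4.41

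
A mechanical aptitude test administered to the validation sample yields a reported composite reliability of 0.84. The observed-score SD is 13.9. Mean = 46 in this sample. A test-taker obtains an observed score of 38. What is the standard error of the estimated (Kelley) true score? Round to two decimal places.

5.10

SE_est = 13.900·√[r(1 − r)] ≈ 5.096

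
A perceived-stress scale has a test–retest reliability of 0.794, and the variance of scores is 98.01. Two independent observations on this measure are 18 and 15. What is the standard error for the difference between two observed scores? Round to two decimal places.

6.35

σ = 98.01^(1/2) = 9.9000
SEM = 9.9000 × √(1 − 0.7940) = 9.9000 × √0.2060 ≈ 9.9000 × 0.4539 ≈ 4.4933
Standard error of the difference = 4.4933·√2 ≈ 6.3545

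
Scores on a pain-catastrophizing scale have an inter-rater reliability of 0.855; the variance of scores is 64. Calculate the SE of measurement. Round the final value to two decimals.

3.05

SD = √64 ≈ 8.0000
SEM = 8.0000 × √(1 − 0.8550) = 8.0000 × √0.1450 ≈ 8.0000 × 0.3808 ≈ 3.0463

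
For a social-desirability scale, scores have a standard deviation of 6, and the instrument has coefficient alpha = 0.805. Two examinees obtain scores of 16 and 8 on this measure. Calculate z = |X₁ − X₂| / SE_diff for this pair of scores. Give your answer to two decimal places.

The standard error of measurement is 6.0000*√(1 − 0.8050) ≈ 6.0000*0.4416 ≈ 2.6495.
Standard error of the difference = 2.6495·√2 ≈ 3.7470
z = 8 / 3.7470 ≈ 2.1350

2.14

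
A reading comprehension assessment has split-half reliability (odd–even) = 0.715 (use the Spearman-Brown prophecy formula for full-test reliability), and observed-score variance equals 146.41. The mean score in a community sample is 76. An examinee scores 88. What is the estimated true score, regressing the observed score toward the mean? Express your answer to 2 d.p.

86.01

Spearman-Brown: r = 2(0.715) / (1 + 0.715) = 1.43000 / 1.71500 ≈ 0.83382
T̂ = 0.83382(88) + 0.16618(76) ≈ 86.00583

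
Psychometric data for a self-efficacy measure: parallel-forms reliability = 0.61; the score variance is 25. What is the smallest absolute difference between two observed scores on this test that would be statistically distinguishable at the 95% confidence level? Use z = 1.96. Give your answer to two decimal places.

σ = 25^(1/2) = 5.0000
SEM = 5.0000·√(1 − 0.6100) ≈ 3.1225
Standard error of the difference = 3.1225·√2 ≈ 4.4159
Smallest detectable difference = 1.96·4.4159 ≈ 8.6551

8.66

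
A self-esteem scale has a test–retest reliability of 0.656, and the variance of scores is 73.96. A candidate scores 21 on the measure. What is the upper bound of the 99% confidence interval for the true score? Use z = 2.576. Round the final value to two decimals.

33.99

SD = √73.96 ≈ 8.6000
SEM = 8.6000 * √(1 − 0.6560) = 8.6000 * √0.3440 ≈ 8.6000 * 0.5865 ≈ 5.0440
Margin = 2.576 * 5.0440 ≈ 12.9934
Upper bound: 21 + 12.9934 = 33.9934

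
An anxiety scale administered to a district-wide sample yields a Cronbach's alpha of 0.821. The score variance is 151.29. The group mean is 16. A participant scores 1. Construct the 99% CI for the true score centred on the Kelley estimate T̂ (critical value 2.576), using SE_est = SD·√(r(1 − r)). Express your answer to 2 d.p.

SD = √151.29 = 12.3000
T̂ = r·X + (1 − r)·M = 0.8210*1 + 0.1790*16 = 0.8210 + 2.8640 ≈ 3.6850
SE_est = 12.3000·√[r(1 − r)] ≈ 4.7152
99% CI: 3.6850 ± 12.1464 ≈ (-8.4614, 15.8314)

[-8.46, 15.83]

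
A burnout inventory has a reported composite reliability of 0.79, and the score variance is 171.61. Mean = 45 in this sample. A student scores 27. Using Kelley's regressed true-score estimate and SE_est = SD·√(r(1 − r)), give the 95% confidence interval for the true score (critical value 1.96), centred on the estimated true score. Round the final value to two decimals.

[20.32, 41.24]

SD = √171.61 = 13.100
Estimated true score = 0.790·27 + (1 − 0.790)·45 ≈ 30.780
SE_est = SD · √(r(1 − r)) = 13.100 · √0.166 ≈ 13.100 · 0.407 ≈ 5.336
CI = 30.780 ± 1.96 · 5.336 → [20.322, 41.238]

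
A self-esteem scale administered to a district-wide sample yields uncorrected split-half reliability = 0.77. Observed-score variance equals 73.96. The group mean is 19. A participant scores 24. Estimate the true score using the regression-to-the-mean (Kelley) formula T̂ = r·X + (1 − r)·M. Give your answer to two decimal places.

Spearman-Brown: r = 2(0.77) / (1 + 0.77) = 1.5400 / 1.7700 ≈ 0.8701
T̂ = 0.8701(24) + 0.1299(19) ≈ 23.3503

23.35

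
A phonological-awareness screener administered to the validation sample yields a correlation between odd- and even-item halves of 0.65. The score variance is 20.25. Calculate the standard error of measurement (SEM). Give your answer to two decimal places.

2.07

SD = √20.25 = 4.5000
Spearman-Brown: r = 2(0.65) / (1 + 0.65) = 1.3000 / 1.6500 ≈ 0.7879
SEM = 4.5000 · √(1 − 0.7879) = 4.5000 · √0.2121 ≈ 4.5000 · 0.4606 ≈ 2.0725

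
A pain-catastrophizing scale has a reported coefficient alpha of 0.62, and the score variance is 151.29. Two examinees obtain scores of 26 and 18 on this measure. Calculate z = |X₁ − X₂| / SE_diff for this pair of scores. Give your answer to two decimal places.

0.75

σ = 151.29^(1/2) = 12.30000
SEM = 12.30000*√(1 − 0.62000) ≈ 7.58223
SE_diff = SEM * √2 ≈ 7.58223 * 1.41421 ≈ 10.72289
z = |26 − 18| / 10.72289 = 8 / 10.72289 ≈ 0.74607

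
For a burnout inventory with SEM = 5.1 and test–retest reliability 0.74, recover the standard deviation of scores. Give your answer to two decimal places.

10.00

SD = 5.1 / √(1 − 0.74) ≈ 10.0019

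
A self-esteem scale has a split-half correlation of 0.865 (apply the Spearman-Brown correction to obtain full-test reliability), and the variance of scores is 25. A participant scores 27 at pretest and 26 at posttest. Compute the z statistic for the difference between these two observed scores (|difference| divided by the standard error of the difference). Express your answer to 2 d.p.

σ = 25^(1/2) = 5.0000
Full-length reliability (Spearman-Brown) = 2(0.865)/(1+0.865) ≈ 0.9276
SEM = 5.0000*√(1 − 0.9276) ≈ 1.3452
SE_diff = √2 * SEM ≈ 1.9024
z = 1 / 1.9024 ≈ 0.5256

0.53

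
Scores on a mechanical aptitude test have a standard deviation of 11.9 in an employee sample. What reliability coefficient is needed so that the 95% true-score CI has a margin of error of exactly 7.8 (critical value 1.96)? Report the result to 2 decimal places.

0.89

Required SEM = 7.8 / 1.96 ≈ 3.9796
r = 1 − (3.9796/11.9)² ≈ 1 − 0.1118 ≈ 0.8882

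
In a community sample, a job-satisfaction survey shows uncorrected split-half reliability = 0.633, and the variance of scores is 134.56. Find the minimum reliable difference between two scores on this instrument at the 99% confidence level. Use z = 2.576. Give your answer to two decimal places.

SD = √134.56 ≈ 11.600
Spearman-Brown: r = 2(0.633) / (1 + 0.633) = 1.266 / 1.633 ≈ 0.775
The standard error of measurement is 11.600*√(1 − 0.775) ≈ 11.600*0.474 ≈ 5.499.
Standard error of the difference = 5.499·√2 ≈ 7.777
Smallest detectable difference = 2.576*7.777 ≈ 20.034

20.03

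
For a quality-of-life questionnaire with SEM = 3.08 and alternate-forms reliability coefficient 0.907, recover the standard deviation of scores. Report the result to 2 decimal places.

SD = SEM / √(1 − r) = 3.08 / √0.09300 ≈ 3.08 / 0.30496 ≈ 10.09972

10.10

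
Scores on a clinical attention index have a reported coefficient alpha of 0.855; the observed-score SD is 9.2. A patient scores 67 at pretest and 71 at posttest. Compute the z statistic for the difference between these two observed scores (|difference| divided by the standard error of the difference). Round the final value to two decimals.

The standard error of measurement is 9.2000·√(1 − 0.8550) ≈ 9.2000·0.3808 ≈ 3.5033.
SE_diff = SEM · √2 ≈ 3.5033 · 1.4142 ≈ 4.9544
z = 4 / 4.9544 ≈ 0.8074

0.81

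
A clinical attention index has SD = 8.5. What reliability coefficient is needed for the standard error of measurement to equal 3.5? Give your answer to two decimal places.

r = 1 − (3.500/8.5)² ≈ 1 − 0.170 ≈ 0.830

0.83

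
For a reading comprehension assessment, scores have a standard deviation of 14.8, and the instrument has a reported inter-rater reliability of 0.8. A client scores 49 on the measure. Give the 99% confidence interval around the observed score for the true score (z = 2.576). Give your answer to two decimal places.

SEM = 14.8000 * √(1 − 0.8000) = 14.8000 * √0.2000 ≈ 14.8000 * 0.4472 ≈ 6.6188
2.576 * SEM ≈ 17.0499
99% CI: 49 ± 17.0499 = [31.9501, 66.0499]

[31.95, 66.05]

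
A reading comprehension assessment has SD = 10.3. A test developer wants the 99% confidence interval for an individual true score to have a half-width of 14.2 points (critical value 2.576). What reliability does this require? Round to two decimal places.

Required SEM = 14.2 / 2.576 ≈ 5.51242
r = 1 − (5.51242/10.3)² ≈ 1 − 0.28642 ≈ 0.71358

0.71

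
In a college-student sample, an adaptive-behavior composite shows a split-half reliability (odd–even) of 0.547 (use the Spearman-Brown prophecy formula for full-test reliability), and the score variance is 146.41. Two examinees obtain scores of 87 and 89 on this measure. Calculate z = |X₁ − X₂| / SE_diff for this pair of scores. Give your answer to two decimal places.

σ = 146.41^(1/2) = 12.10000
r_full = 2·0.547 / (1 + 0.547) ≈ 0.70718
SEM = 12.10000·√(1 − 0.70718) ≈ 6.54771
SE_diff = SEM · √2 ≈ 6.54771 · 1.41421 ≈ 9.25986
z = 2 / 9.25986 ≈ 0.21599

0.22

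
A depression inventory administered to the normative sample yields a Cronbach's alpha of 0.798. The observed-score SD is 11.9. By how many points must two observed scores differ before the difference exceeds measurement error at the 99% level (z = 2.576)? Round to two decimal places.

The standard error of measurement is 11.9000·√(1 − 0.7980) ≈ 11.9000·0.4494 ≈ 5.3484.
SE_diff = SEM · √2 ≈ 5.3484 · 1.4142 ≈ 7.5638
Smallest detectable difference = 2.576·7.5638 ≈ 19.4842

19.48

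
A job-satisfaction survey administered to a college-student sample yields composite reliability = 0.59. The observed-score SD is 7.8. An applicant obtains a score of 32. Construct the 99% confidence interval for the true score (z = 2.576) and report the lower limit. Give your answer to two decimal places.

The standard error of measurement is 7.80000*√(1 − 0.59000) ≈ 7.80000*0.64031 ≈ 4.99444.
Half-width = 2.576*4.99444 ≈ 12.86567
Lower limit = 32 − 12.86567 ≈ 19.13433

19.13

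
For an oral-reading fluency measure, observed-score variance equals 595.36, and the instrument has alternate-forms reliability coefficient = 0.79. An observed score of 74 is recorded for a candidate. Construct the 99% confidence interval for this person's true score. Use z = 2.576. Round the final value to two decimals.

σ = 595.36^(1/2) = 24.40000
The standard error of measurement is 24.40000*√(1 − 0.79000) ≈ 24.40000*0.45826 ≈ 11.18148.
Half-width = 2.576*11.18148 ≈ 28.80350
Interval: (45.19650, 102.80350)

[45.20, 102.80]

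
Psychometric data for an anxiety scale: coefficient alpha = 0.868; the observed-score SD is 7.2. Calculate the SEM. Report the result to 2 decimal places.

2.62

SEM = 7.2000*√(1 − 0.8680) ≃ 2.6159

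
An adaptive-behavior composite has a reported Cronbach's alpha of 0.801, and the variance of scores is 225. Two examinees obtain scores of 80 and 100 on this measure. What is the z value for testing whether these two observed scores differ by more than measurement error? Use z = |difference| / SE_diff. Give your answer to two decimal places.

SD = √225 = 15.0000
SEM = 15.0000 * √(1 − 0.8010) = 15.0000 * √0.1990 ≈ 15.0000 * 0.4461 ≈ 6.6914
Standard error of the difference = 6.6914·√2 ≈ 9.4631
z = 20 / 9.4631 ≈ 2.1135

2.11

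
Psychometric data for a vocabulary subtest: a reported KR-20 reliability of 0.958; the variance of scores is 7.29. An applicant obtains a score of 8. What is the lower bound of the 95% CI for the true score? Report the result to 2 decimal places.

6.92

SD = √7.29 = 2.700
SEM = 2.700 * √(1 − 0.958) = 2.700 * √0.042 ≃ 2.700 * 0.205 ≃ 0.553
1.96 * SEM ≃ 1.085
Lower bound: 8 − 1.085 = 6.915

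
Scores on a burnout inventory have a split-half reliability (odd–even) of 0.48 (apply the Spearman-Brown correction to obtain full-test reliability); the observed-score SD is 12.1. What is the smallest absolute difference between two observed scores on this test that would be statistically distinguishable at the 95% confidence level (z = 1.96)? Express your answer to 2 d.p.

r_full = 2·0.48 / (1 + 0.48) ≃ 0.6486
SEM = 12.1000 · √(1 − 0.6486) = 12.1000 · √0.3514 ≃ 12.1000 · 0.5927 ≃ 7.1723
SE_diff = √2 · SEM ≃ 10.1431
Minimum reliable difference = 1.96 · SE_diff ≃ 1.96 · 10.1431 ≃ 19.8805

19.88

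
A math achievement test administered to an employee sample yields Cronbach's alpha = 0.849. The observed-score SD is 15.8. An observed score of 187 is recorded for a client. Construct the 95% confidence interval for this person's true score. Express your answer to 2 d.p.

SEM = 15.8000 * √(1 − 0.8490) = 15.8000 * √0.1510 ≈ 15.8000 * 0.3886 ≈ 6.1397
Margin = 1.96 * 6.1397 ≈ 12.0338
Interval: (174.9662, 199.0338)

[174.97, 199.03]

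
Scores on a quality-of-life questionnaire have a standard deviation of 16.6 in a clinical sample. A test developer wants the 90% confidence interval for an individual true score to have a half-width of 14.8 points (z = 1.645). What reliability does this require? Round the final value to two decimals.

SEM needed = half-width / z = 14.8/1.645 ≈ 8.9970
Required reliability = 1 − (SEM/SD)² = 1 − 0.2937 ≈ 0.7063

0.71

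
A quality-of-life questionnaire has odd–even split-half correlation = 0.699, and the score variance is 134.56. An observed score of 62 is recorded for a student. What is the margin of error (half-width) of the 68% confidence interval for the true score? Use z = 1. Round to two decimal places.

SD = √134.56 ≈ 11.600
Spearman-Brown: r = 2(0.699) / (1 + 0.699) = 1.398 / 1.699 ≈ 0.823
SEM = 11.600·√(1 − 0.823) ≈ 4.883
Half-width = 1·4.883 ≈ 4.883

4.88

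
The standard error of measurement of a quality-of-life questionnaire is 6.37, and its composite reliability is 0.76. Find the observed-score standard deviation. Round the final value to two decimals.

SD = SEM / √(1 − r) = 6.37 / √0.2400 ≃ 6.37 / 0.4899 ≃ 13.0027

13.00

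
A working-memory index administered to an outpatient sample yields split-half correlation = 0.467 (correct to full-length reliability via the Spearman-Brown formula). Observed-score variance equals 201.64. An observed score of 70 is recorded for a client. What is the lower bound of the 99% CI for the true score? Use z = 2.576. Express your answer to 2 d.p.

SD = √201.64 = 14.200
r_full = 2·0.467 / (1 + 0.467) ≈ 0.637
SEM = 14.200*√(1 − 0.637) ≈ 8.559
2.576 * SEM ≈ 22.049
Lower limit = 70 − 22.049 ≈ 47.951

47.95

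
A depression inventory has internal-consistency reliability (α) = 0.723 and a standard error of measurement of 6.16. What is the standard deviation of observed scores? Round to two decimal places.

σ = SEM·(1 − r)^(−1/2) ≈ 6.16*1.9000 ≈ 11.7042

11.70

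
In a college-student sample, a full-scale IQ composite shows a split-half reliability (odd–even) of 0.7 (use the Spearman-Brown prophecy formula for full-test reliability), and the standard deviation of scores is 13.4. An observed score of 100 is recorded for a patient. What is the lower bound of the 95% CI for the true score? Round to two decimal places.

r_full = 2·0.7 / (1 + 0.7) ≃ 0.82353
The standard error of measurement is 13.40000×√(1 − 0.82353) ≃ 13.40000×0.42008 ≃ 5.62913.
Half-width = 1.96×5.62913 ≃ 11.03309
Lower limit = 100 − 11.03309 ≃ 88.96691

88.97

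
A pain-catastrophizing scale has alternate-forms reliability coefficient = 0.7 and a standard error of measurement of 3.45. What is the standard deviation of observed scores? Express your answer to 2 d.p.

6.30

SD = 3.45 / √(1 − 0.7) ≈ 6.2988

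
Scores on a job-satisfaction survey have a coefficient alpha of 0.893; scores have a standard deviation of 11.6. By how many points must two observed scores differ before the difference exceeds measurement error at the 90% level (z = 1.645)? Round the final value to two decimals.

SEM = 11.600*√(1 − 0.893) ≈ 3.794
Standard error of the difference = 3.794·√2 ≈ 5.366
Minimum reliable difference = 1.645 * SE_diff ≈ 1.645 * 5.366 ≈ 8.827

8.83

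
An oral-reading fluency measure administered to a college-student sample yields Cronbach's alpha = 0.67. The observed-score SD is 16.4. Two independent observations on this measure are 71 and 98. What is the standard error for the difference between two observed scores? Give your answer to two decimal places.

The standard error of measurement is 16.4000*√(1 − 0.6700) ≈ 16.4000*0.5745 ≈ 9.4211.
SE_diff = SEM * √2 ≈ 9.4211 * 1.4142 ≈ 13.3234

13.32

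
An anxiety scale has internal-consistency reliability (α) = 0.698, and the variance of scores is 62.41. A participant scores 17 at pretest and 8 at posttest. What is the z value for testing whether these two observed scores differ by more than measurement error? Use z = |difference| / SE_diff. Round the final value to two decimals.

SD = √62.41 ≈ 7.900
SEM = 7.900 × √(1 − 0.698) = 7.900 × √0.302 ≈ 7.900 × 0.550 ≈ 4.341
Standard error of the difference = 4.341·√2 ≈ 6.140
z = 9 / 6.140 ≈ 1.466

1.47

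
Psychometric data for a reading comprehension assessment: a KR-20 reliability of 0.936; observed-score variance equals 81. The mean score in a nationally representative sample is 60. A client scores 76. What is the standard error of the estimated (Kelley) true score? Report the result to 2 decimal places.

SD = √81 ≈ 9.000
SE_est = SD · √(r(1 − r)) = 9.000 · √0.060 ≈ 9.000 · 0.245 ≈ 2.203

2.20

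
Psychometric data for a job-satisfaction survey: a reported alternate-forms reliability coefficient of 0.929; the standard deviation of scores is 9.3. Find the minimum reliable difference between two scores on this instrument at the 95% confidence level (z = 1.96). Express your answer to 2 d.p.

SEM = 9.300 × √(1 − 0.929) = 9.300 × √0.071 ≈ 9.300 × 0.266 ≈ 2.478
SE_diff = SEM × √2 ≈ 2.478 × 1.414 ≈ 3.505
Smallest detectable difference = 1.96×3.505 ≈ 6.869

6.87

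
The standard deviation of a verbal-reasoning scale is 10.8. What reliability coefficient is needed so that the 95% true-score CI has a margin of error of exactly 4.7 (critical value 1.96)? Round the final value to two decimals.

SEM needed = half-width / z = 4.7/1.96 ≃ 2.39796
Required reliability = 1 − (SEM/SD)² = 1 − 0.04930 ≃ 0.95070

0.95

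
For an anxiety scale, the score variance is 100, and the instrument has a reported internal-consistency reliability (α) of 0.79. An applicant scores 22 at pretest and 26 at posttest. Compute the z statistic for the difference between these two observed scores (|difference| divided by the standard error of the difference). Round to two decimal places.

0.62

SD = √100 ≈ 10.000
The standard error of measurement is 10.000*√(1 − 0.790) ≈ 10.000*0.458 ≈ 4.583.
Standard error of the difference = 4.583·√2 ≈ 6.481
z = |22 − 26| / 6.481 = 4 / 6.481 ≈ 0.617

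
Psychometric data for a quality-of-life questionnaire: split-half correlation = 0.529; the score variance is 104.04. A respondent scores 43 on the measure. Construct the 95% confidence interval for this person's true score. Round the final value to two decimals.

SD = √104.04 = 10.2000
r_full = 2·0.529 / (1 + 0.529) ≈ 0.6920
SEM = 10.2000 · √(1 − 0.6920) = 10.2000 · √0.3080 ≈ 10.2000 · 0.5550 ≈ 5.6612
Half-width = 1.96·5.6612 ≈ 11.0959
CI = 43 ± 11.0959 → [31.9041, 54.0959]

[31.90, 54.10]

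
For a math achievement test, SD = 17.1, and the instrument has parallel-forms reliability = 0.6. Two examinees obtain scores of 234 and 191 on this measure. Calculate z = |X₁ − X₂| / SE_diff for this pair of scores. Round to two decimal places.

2.81

SEM = 17.1000×√(1 − 0.6000) ≈ 10.8150
Standard error of the difference = 10.8150·√2 ≈ 15.2947
z = 43 / 15.2947 ≈ 2.8114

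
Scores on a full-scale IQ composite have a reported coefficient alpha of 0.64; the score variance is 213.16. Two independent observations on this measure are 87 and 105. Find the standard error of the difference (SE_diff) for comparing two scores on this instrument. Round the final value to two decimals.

12.39

SD = √213.16 ≈ 14.600
The standard error of measurement is 14.600×√(1 − 0.640) ≈ 14.600×0.600 ≈ 8.760.
SE_diff = SEM × √2 ≈ 8.760 × 1.414 ≈ 12.389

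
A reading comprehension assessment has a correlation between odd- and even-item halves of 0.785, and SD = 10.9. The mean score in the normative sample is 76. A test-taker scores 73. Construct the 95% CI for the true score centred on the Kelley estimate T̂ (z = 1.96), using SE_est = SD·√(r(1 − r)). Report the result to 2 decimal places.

Full-length reliability (Spearman-Brown) = 2(0.785)/(1+0.785) ≈ 0.880
Estimated true score = 0.880×73 + (1 − 0.880)×76 ≈ 73.361
SE_est = SD × √(r(1 − r)) = 10.900 × √0.106 ≈ 10.900 × 0.325 ≈ 3.548
CI = 73.361 ± 1.96 × 3.548 → [66.408, 80.315]

[66.41, 80.32]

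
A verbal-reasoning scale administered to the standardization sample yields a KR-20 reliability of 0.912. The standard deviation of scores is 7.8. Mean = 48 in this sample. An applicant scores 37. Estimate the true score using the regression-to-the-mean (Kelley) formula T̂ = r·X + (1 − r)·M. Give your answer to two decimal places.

T̂ = 0.91200(37) + 0.08800(48) ≈ 37.96800

37.97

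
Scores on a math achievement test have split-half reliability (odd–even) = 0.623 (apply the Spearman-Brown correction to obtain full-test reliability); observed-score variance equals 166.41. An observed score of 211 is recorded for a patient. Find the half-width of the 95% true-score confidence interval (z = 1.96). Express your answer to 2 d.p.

σ = 166.41^(1/2) = 12.9000
r_full = 2·0.623 / (1 + 0.623) ≈ 0.7677
The standard error of measurement is 12.9000×√(1 − 0.7677) ≈ 12.9000×0.4820 ≈ 6.2173.
Half-width = 1.96×6.2173 ≈ 12.1859

12.19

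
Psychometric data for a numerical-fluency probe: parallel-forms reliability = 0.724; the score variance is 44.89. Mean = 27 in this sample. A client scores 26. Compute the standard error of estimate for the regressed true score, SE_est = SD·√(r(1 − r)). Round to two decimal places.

3.00

SD = √44.89 = 6.700
SE_est = SD · √(r(1 − r)) = 6.700 · √0.200 ≈ 6.700 · 0.447 ≈ 2.995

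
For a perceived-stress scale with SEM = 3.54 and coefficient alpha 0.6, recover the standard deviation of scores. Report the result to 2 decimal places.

5.60

SD = 3.54 / √(1 − 0.6) ≈ 5.59723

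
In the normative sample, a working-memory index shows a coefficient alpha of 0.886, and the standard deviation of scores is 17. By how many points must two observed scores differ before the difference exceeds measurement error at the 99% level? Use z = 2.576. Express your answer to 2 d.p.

20.91

SEM = 17.000 * √(1 − 0.886) = 17.000 * √0.114 ≈ 17.000 * 0.338 ≈ 5.740
Standard error of the difference = 5.740·√2 ≈ 8.117
Smallest detectable difference = 2.576*8.117 ≈ 20.910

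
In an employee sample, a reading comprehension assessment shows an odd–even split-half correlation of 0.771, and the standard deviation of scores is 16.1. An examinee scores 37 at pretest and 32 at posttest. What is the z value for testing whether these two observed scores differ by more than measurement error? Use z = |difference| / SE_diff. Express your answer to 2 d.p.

0.61

r_full = 2·0.771 / (1 + 0.771) ≃ 0.8707
SEM = 16.1000 · √(1 − 0.8707) = 16.1000 · √0.1293 ≃ 16.1000 · 0.3596 ≃ 5.7894
SE_diff = √2 · SEM ≃ 8.1875
z = 5 / 8.1875 ≃ 0.6107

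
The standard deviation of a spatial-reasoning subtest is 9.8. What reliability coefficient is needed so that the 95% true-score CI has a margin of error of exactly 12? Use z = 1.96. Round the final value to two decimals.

0.61

SEM needed = half-width / z = 12/1.96 ≈ 6.122
Required reliability = 1 − (SEM/SD)² = 1 − 0.390 ≈ 0.610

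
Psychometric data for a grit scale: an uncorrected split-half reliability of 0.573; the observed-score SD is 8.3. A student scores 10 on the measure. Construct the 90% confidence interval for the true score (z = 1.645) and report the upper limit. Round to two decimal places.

17.11

Full-length reliability (Spearman-Brown) = 2(0.573)/(1+0.573) ≈ 0.729
SEM = 8.300 · √(1 − 0.729) = 8.300 · √0.271 ≈ 8.300 · 0.521 ≈ 4.324
Half-width = 1.645·4.324 ≈ 7.114
Upper bound: 10 + 7.114 = 17.114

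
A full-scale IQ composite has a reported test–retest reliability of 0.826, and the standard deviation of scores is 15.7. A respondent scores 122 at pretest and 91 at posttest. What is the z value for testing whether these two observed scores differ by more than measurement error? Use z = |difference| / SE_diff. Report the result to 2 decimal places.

3.35

SEM = 15.700·√(1 − 0.826) ≈ 6.549
SE_diff = SEM · √2 ≈ 6.549 · 1.414 ≈ 9.262
z = 31 / 9.262 ≈ 3.347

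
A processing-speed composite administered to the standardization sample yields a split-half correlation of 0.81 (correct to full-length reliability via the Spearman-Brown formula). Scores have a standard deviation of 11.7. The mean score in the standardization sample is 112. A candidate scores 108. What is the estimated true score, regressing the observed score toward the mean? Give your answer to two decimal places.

108.42

r_full = 2·0.81 / (1 + 0.81) ≈ 0.8950
T̂ = r·X + (1 − r)·M = 0.8950*108 + 0.1050*112 ≈ 96.6630 + 11.7569 ≈ 108.4199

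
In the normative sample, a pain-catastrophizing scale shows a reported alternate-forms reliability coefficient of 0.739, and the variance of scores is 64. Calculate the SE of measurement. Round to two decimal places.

SD = √64 ≈ 8.000
SEM = 8.000 · √(1 − 0.739) = 8.000 · √0.261 ≈ 8.000 · 0.511 ≈ 4.087

4.09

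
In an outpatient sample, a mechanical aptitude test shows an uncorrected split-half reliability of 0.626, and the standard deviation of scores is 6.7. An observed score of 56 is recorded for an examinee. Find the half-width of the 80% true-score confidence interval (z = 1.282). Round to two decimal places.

4.12

r_full = 2·0.626 / (1 + 0.626) ≃ 0.7700
SEM = 6.7000 × √(1 − 0.7700) = 6.7000 × √0.2300 ≃ 6.7000 × 0.4796 ≃ 3.2133
Half-width = 1.282×3.2133 ≃ 4.1194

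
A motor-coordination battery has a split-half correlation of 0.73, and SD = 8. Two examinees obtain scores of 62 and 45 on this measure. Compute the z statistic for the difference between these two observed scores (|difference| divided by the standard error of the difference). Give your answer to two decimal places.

r_full = 2·0.73 / (1 + 0.73) ≈ 0.84393
SEM = 8.00000×√(1 − 0.84393) ≈ 3.16045
Standard error of the difference = 3.16045·√2 ≈ 4.46955
z = |62 − 45| / 4.46955 = 17 / 4.46955 ≈ 3.80351

3.80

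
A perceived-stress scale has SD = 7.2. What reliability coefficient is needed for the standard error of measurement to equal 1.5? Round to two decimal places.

0.96

r = 1 − (1.5000/7.2)² ≈ 1 − 0.0434 ≈ 0.9566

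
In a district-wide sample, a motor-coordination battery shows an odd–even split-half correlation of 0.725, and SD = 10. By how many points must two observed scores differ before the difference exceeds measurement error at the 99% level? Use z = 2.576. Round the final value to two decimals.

14.55

Full-length reliability (Spearman-Brown) = 2(0.725)/(1+0.725) ≈ 0.841
The standard error of measurement is 10.000·√(1 − 0.841) ≈ 10.000·0.399 ≈ 3.993.
SE_diff = √2 · SEM ≈ 5.647
Minimum reliable difference = 2.576 · SE_diff ≈ 2.576 · 5.647 ≈ 14.546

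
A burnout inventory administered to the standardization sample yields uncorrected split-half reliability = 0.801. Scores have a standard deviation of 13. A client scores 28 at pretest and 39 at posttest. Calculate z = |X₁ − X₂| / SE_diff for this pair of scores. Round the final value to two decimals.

1.80

Full-length reliability (Spearman-Brown) = 2(0.801)/(1+0.801) ≃ 0.88951
SEM = 13.00000 * √(1 − 0.88951) = 13.00000 * √0.11049 ≃ 13.00000 * 0.33241 ≃ 4.32129
SE_diff = SEM * √2 ≃ 4.32129 * 1.41421 ≃ 6.11122
z = |28 − 39| / 6.11122 = 11 / 6.11122 ≃ 1.79997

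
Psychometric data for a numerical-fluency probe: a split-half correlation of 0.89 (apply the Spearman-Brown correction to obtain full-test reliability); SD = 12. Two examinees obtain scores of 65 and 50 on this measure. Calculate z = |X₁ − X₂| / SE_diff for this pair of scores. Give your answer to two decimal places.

3.66

r_full = 2·0.89 / (1 + 0.89) ≈ 0.942
SEM = 12.000*√(1 − 0.942) ≈ 2.895
SE_diff = √2 * SEM ≈ 4.094
z = 15 / 4.094 ≈ 3.664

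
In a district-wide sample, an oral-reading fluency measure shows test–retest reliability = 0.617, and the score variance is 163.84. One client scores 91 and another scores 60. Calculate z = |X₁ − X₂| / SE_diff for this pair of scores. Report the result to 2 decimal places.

SD = √163.84 ≈ 12.800
SEM = 12.800 * √(1 − 0.617) = 12.800 * √0.383 ≈ 12.800 * 0.619 ≈ 7.922
SE_diff = SEM * √2 ≈ 7.922 * 1.414 ≈ 11.203
z = |91 − 60| / 11.203 = 31 / 11.203 ≈ 2.767

2.77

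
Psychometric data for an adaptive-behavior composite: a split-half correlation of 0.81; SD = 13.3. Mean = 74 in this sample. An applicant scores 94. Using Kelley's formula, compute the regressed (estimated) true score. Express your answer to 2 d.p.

91.90

Spearman-Brown: r = 2(0.81) / (1 + 0.81) = 1.620 / 1.810 ≃ 0.895
T̂ = r·X + (1 − r)·M = 0.895·94 + 0.105·74 ≃ 84.133 + 7.768 ≃ 91.901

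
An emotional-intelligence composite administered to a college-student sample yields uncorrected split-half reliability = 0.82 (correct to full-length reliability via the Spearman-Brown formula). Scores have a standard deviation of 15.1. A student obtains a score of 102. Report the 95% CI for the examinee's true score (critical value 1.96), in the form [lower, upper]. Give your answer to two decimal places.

[92.69, 111.31]

r_full = 2·0.82 / (1 + 0.82) ≈ 0.9011
SEM = 15.1000*√(1 − 0.9011) ≈ 4.7487
Half-width = 1.96*4.7487 ≈ 9.3075
CI = 102 ± 9.3075 → [92.6925, 111.3075]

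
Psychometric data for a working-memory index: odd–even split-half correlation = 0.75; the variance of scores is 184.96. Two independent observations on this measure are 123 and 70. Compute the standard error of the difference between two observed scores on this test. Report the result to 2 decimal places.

SD = √184.96 ≈ 13.600
r_full = 2·0.75 / (1 + 0.75) ≈ 0.857
SEM = 13.600 * √(1 − 0.857) = 13.600 * √0.143 ≈ 13.600 * 0.378 ≈ 5.140
SE_diff = √2 * SEM ≈ 7.270

7.27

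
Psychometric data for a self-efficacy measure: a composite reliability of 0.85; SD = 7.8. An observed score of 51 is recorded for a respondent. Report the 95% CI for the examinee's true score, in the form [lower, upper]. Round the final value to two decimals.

SEM = 7.800×√(1 − 0.850) ≈ 3.021
Margin = 1.96 × 3.021 ≈ 5.921
CI = 51 ± 5.921 → [45.079, 56.921]

[45.08, 56.92]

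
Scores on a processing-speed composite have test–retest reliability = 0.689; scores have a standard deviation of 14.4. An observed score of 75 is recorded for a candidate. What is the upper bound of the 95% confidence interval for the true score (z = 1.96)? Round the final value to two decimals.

90.74

SEM = 14.400×√(1 − 0.689) ≃ 8.031
Half-width = 1.96×8.031 ≃ 15.740
Upper bound: 75 + 15.740 = 90.740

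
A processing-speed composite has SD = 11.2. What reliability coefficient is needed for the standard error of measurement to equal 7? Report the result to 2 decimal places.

0.61

Required reliability = 1 − (SEM/SD)² = 1 − 0.391 ≈ 0.609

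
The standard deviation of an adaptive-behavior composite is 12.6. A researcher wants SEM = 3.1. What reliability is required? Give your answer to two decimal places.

r = 1 − (SEM / SD)² = 1 − (3.10000 / 12.6)² ≃ 1 − 0.06053 ≃ 0.93947

0.94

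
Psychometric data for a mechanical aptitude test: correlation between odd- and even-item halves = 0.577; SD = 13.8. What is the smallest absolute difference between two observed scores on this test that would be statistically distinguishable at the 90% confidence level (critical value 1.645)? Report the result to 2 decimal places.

r_full = 2·0.577 / (1 + 0.577) ≃ 0.7318
SEM = 13.8000·√(1 − 0.7318) ≃ 7.1472
Standard error of the difference = 7.1472·√2 ≃ 10.1076
Minimum reliable difference = 1.645 · SE_diff ≃ 1.645 · 10.1076 ≃ 16.6270

16.63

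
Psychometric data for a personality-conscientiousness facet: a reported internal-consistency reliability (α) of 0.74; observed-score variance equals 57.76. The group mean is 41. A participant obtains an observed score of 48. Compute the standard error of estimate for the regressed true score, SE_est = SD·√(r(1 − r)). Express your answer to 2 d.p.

SD = √57.76 ≈ 7.600
SE_est = SD · √(r(1 − r)) = 7.600 · √0.192 ≈ 7.600 · 0.439 ≈ 3.334

3.33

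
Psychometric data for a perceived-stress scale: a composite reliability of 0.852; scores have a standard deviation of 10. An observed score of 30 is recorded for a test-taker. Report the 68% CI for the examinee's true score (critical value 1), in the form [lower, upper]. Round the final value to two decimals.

[26.15, 33.85]

SEM = 10.0000*√(1 − 0.8520) ≈ 3.8471
Margin = 1 * 3.8471 ≈ 3.8471
68% CI: 30 ± 3.8471 = [26.1529, 33.8471]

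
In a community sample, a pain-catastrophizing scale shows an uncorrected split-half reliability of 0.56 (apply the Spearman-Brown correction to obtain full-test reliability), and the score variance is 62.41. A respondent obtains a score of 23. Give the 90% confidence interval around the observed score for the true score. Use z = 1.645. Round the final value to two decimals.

[16.10, 29.90]

SD = √62.41 ≈ 7.90000
Full-length reliability (Spearman-Brown) = 2(0.56)/(1+0.56) ≈ 0.71795
SEM = 7.90000*√(1 − 0.71795) ≈ 4.19557
Half-width = 1.645*4.19557 ≈ 6.90172
Interval: (16.09828, 29.90172)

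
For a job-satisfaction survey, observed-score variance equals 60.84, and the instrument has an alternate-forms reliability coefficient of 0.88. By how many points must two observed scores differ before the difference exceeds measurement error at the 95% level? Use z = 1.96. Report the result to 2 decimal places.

SD = √60.84 = 7.8000
SEM = 7.8000*√(1 − 0.8800) ≃ 2.7020
SE_diff = SEM * √2 ≃ 2.7020 * 1.4142 ≃ 3.8212
Smallest detectable difference = 1.96*3.8212 ≃ 7.4896

7.49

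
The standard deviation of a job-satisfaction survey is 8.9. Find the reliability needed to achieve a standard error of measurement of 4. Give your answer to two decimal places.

0.80

r = 1 − (SEM / SD)² = 1 − (4.000 / 8.9)² ≃ 1 − 0.202 ≃ 0.798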